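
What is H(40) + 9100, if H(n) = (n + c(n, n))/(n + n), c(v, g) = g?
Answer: 9101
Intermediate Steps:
H(n) = 1 (H(n) = (n + n)/(n + n) = (2*n)/((2*n)) = (2*n)*(1/(2*n)) = 1)
H(40) + 9100 = 1 + 9100 = 9101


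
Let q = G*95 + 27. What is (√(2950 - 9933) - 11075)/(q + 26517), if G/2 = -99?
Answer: -11075/7734 + I*√6983/7734 ≈ -1.432 + 0.010805*I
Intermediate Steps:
G = -198 (G = 2*(-99) = -198)
q = -18783 (q = -198*95 + 27 = -18810 + 27 = -18783)
(√(2950 - 9933) - 11075)/(q + 26517) = (√(2950 - 9933) - 11075)/(-18783 + 26517) = (√(-6983) - 11075)/7734 = (I*√6983 - 11075)*(1/7734) = (-11075 + I*√6983)*(1/7734) = -11075/7734 + I*√6983/7734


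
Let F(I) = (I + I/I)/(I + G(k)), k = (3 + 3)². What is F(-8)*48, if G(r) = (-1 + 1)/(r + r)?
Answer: 42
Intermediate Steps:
k = 36 (k = 6² = 36)
G(r) = 0 (G(r) = 0/((2*r)) = 0*(1/(2*r)) = 0)
F(I) = (1 + I)/I (F(I) = (I + I/I)/(I + 0) = (I + 1)/I = (1 + I)/I)
F(-8)*48 = ((1 - 8)/(-8))*48 = -⅛*(-7)*48 = (7/8)*48 = 42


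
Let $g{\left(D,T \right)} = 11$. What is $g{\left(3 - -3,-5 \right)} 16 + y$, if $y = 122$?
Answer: $298$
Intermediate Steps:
$g{\left(3 - -3,-5 \right)} 16 + y = 11 \cdot 16 + 122 = 176 + 122 = 298$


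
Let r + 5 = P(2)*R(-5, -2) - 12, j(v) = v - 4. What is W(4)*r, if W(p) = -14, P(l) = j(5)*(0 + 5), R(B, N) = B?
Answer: 588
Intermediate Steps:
j(v) = -4 + v
P(l) = 5 (P(l) = (-4 + 5)*(0 + 5) = 1*5 = 5)
r = -42 (r = -5 + (5*(-5) - 12) = -5 + (-25 - 12) = -5 - 37 = -42)
W(4)*r = -14*(-42) = 588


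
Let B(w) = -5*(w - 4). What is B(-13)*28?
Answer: 2380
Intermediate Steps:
B(w) = 20 - 5*w (B(w) = -5*(-4 + w) = 20 - 5*w)
B(-13)*28 = (20 - 5*(-13))*28 = (20 + 65)*28 = 85*28 = 2380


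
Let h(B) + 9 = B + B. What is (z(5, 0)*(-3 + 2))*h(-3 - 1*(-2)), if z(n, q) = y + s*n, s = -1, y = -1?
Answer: -66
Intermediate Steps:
z(n, q) = -1 - n
h(B) = -9 + 2*B (h(B) = -9 + (B + B) = -9 + 2*B)
(z(5, 0)*(-3 + 2))*h(-3 - 1*(-2)) = ((-1 - 1*5)*(-3 + 2))*(-9 + 2*(-3 - 1*(-2))) = ((-1 - 5)*(-1))*(-9 + 2*(-3 + 2)) = (-6*(-1))*(-9 + 2*(-1)) = 6*(-9 - 2) = 6*(-11) = -66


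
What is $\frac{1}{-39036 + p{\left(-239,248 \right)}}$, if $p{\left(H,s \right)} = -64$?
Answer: $- \frac{1}{39100} \approx -2.5575 \cdot 10^{-5}$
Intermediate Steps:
$\frac{1}{-39036 + p{\left(-239,248 \right)}} = \frac{1}{-39036 - 64} = \frac{1}{-39100} = - \frac{1}{39100}$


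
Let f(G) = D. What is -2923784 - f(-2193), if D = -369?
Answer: -2923415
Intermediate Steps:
f(G) = -369
-2923784 - f(-2193) = -2923784 - 1*(-369) = -2923784 + 369 = -2923415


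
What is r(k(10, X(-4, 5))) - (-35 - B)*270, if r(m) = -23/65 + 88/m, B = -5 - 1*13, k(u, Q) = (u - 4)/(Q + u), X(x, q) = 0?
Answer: 923581/195 ≈ 4736.3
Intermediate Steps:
k(u, Q) = (-4 + u)/(Q + u)
B = -18 (B = -5 - 13 = -18)
r(m) = -23/65 + 88/m (r(m) = -23*1/65 + 88/m = -23/65 + 88/m)
r(k(10, X(-4, 5))) - (-35 - B)*270 = (-23/65 + 88/(((-4 + 10)/(0 + 10)))) - (-35 - 1*(-18))*270 = (-23/65 + 88/((6/10))) - (-35 + 18)*270 = (-23/65 + 88/(((⅒)*6))) - (-17)*270 = (-23/65 + 88/(⅗)) - 1*(-4590) = (-23/65 + 88*(5/3)) + 4590 = (-23/65 + 440/3) + 4590 = 28531/195 + 4590 = 923581/195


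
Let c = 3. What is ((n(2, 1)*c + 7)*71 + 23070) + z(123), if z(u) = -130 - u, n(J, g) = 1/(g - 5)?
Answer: 93043/4 ≈ 23261.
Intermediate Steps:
n(J, g) = 1/(-5 + g)
((n(2, 1)*c + 7)*71 + 23070) + z(123) = ((3/(-5 + 1) + 7)*71 + 23070) + (-130 - 1*123) = ((3/(-4) + 7)*71 + 23070) + (-130 - 123) = ((-1/4*3 + 7)*71 + 23070) - 253 = ((-3/4 + 7)*71 + 23070) - 253 = ((25/4)*71 + 23070) - 253 = (1775/4 + 23070) - 253 = 94055/4 - 253 = 93043/4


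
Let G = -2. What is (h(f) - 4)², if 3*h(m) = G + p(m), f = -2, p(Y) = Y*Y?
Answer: 100/9 ≈ 11.111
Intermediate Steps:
p(Y) = Y²
h(m) = -⅔ + m²/3 (h(m) = (-2 + m²)/3 = -⅔ + m²/3)
(h(f) - 4)² = ((-⅔ + (⅓)*(-2)²) - 4)² = ((-⅔ + (⅓)*4) - 4)² = ((-⅔ + 4/3) - 4)² = (⅔ - 4)² = (-10/3)² = 100/9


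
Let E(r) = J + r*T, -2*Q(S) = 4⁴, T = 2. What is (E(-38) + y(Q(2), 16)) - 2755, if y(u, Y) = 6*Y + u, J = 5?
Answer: -2858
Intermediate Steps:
Q(S) = -128 (Q(S) = -½*4⁴ = -½*256 = -128)
E(r) = 5 + 2*r (E(r) = 5 + r*2 = 5 + 2*r)
y(u, Y) = u + 6*Y
(E(-38) + y(Q(2), 16)) - 2755 = ((5 + 2*(-38)) + (-128 + 6*16)) - 2755 = ((5 - 76) + (-128 + 96)) - 2755 = (-71 - 32) - 2755 = -103 - 2755 = -2858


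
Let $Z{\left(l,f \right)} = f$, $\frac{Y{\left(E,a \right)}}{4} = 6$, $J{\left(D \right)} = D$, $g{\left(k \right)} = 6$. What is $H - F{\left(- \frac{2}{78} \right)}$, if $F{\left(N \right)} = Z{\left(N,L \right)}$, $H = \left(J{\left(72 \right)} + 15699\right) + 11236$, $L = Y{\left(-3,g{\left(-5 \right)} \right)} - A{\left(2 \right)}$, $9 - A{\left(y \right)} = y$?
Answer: $26990$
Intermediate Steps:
$A{\left(y \right)} = 9 - y$
$Y{\left(E,a \right)} = 24$ ($Y{\left(E,a \right)} = 4 \cdot 6 = 24$)
$L = 17$ ($L = 24 - \left(9 - 2\right) = 24 - 7 = 17$)
$H = 27007$ ($H = \left(72 + 15699\right) + 11236 = 15771 + 11236 = 27007$)
$F{\left(N \right)} = 17$
$H - F{\left(- \frac{2}{78} \right)} = 27007 - 17 = 26990$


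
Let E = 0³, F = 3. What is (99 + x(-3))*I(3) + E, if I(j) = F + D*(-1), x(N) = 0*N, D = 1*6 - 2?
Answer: -99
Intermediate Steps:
D = 4 (D = 6 - 2 = 4)
x(N) = 0
I(j) = -1 (I(j) = 3 + 4*(-1) = 3 - 4 = -1)
E = 0
(99 + x(-3))*I(3) + E = (99 + 0)*(-1) + 0 = 99*(-1) + 0 = -99 + 0 = -99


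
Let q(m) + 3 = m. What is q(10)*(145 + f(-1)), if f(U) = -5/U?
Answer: 1050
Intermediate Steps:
q(m) = -3 + m
q(10)*(145 + f(-1)) = (-3 + 10)*(145 - 5/(-1)) = 7*(145 - 5*(-1)) = 7*(145 + 5) = 7*150 = 1050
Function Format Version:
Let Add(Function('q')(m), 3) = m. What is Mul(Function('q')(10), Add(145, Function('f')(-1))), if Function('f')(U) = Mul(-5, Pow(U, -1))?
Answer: 1050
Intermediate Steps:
Function('q')(m) = Add(-3, m)
Mul(Function('q')(10), Add(145, Function('f')(-1))) = Mul(Add(-3, 10), Add(145, Mul(-5, Pow(-1, -1)))) = Mul(7, Add(145, Mul(-5, -1))) = Mul(7, Add(145, 5)) = Mul(7, 150) = 1050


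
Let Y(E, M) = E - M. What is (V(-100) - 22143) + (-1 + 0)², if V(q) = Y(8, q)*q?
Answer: -32942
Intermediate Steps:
V(q) = q*(8 - q) (V(q) = (8 - q)*q = q*(8 - q))
(V(-100) - 22143) + (-1 + 0)² = (-100*(8 - 1*(-100)) - 22143) + (-1 + 0)² = (-100*(8 + 100) - 22143) + (-1)² = (-100*108 - 22143) + 1 = (-10800 - 22143) + 1 = -32943 + 1 = -32942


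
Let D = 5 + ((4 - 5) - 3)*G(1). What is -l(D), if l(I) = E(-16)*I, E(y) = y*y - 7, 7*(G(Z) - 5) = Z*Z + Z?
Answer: 28137/7 ≈ 4019.6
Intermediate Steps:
G(Z) = 5 + Z/7 + Z²/7 (G(Z) = 5 + (Z*Z + Z)/7 = 5 + (Z² + Z)/7 = 5 + (Z + Z²)/7 = 5 + (Z/7 + Z²/7) = 5 + Z/7 + Z²/7)
E(y) = -7 + y² (E(y) = y² - 7 = -7 + y²)
D = -113/7 (D = 5 + ((4 - 5) - 3)*(5 + (⅐)*1 + (⅐)*1²) = 5 + (-1 - 3)*(5 + ⅐ + (⅐)*1) = 5 - 4*(5 + ⅐ + ⅐) = 5 - 4*37/7 = 5 - 148/7 = -113/7 ≈ -16.143)
l(I) = 249*I (l(I) = (-7 + (-16)²)*I = (-7 + 256)*I = 249*I)
-l(D) = -249*(-113)/7 = -1*(-28137/7) = 28137/7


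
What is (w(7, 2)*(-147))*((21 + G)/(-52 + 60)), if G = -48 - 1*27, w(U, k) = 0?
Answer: 0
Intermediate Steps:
G = -75 (G = -48 - 27 = -75)
(w(7, 2)*(-147))*((21 + G)/(-52 + 60)) = (0*(-147))*((21 - 75)/(-52 + 60)) = 0*(-54/8) = 0*(-54*⅛) = 0*(-27/4) = 0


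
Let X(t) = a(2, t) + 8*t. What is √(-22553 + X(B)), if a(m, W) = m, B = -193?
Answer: I*√24095 ≈ 155.23*I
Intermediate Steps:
X(t) = 2 + 8*t
√(-22553 + X(B)) = √(-22553 + (2 + 8*(-193))) = √(-22553 + (2 - 1544)) = √(-22553 - 1542) = √(-24095) = I*√24095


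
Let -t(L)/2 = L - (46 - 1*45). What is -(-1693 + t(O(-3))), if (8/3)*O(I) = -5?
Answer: 6749/4 ≈ 1687.3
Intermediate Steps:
O(I) = -15/8 (O(I) = (3/8)*(-5) = -15/8)
t(L) = 2 - 2*L (t(L) = -2*(L - (46 - 1*45)) = -2*(L - (46 - 45)) = -2*(L - 1*1) = -2*(L - 1) = -2*(-1 + L) = 2 - 2*L)
-(-1693 + t(O(-3))) = -(-1693 + (2 - 2*(-15/8))) = -(-1693 + (2 + 15/4)) = -(-1693 + 23/4) = -1*(-6749/4) = 6749/4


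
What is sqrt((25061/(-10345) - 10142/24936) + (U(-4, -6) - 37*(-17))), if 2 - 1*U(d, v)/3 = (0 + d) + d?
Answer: sqrt(2729049774677430405)/64490730 ≈ 25.616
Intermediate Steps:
U(d, v) = 6 - 6*d (U(d, v) = 6 - 3*((0 + d) + d) = 6 - 3*(d + d) = 6 - 6*d)
sqrt((25061/(-10345) - 10142/24936) + (U(-4, -6) - 37*(-17))) = sqrt((25061/(-10345) - 10142/24936) + ((6 - 6*(-4)) - 37*(-17))) = sqrt((25061*(-1/10345) - 10142*1/24936) + ((6 + 24) + 629)) = sqrt((-25061/10345 - 5071/12468) + (30 + 629)) = sqrt(-364920043/128981460 + 659) = sqrt(84633862097/128981460) = sqrt(2729049774677430405)/64490730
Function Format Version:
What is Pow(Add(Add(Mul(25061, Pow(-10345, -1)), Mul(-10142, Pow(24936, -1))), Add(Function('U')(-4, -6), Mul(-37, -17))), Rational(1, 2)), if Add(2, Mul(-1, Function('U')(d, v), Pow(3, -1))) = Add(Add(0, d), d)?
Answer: Mul(Rational(1, 64490730), Pow(2729049774677430405, Rational(1, 2))) ≈ 25.616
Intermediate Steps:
Function('U')(d, v) = Add(6, Mul(-6, d)) (Function('U')(d, v) = Add(6, Mul(-3, Add(Add(0, d), d))) = Add(6, Mul(-3, Add(d, d))) = Add(6, Mul(-3, Mul(2, d))) = Add(6, Mul(-6, d)))
Pow(Add(Add(Mul(25061, Pow(-10345, -1)), Mul(-10142, Pow(24936, -1))), Add(Function('U')(-4, -6), Mul(-37, -17))), Rational(1, 2)) = Pow(Add(Add(Mul(25061, Pow(-10345, -1)), Mul(-10142, Pow(24936, -1))), Add(Add(6, Mul(-6, -4)), Mul(-37, -17))), Rational(1, 2)) = Pow(Add(Add(Mul(25061, Rational(-1, 10345)), Mul(-10142, Rational(1, 24936))), Add(Add(6, 24), 629)), Rational(1, 2)) = Pow(Add(Add(Rational(-25061, 10345), Rational(-5071, 12468)), Add(30, 629)), Rational(1, 2)) = Pow(Add(Rational(-364920043, 128981460), 659), Rational(1, 2)) = Pow(Rational(84633862097, 128981460), Rational(1, 2)) = Mul(Rational(1, 64490730), Pow(2729049774677430405, Rational(1, 2)))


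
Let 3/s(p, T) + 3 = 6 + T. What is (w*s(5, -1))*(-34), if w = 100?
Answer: -5100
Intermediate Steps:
s(p, T) = 3/(3 + T) (s(p, T) = 3/(-3 + (6 + T)) = 3/(3 + T))
(w*s(5, -1))*(-34) = (100*(3/(3 - 1)))*(-34) = (100*(3/2))*(-34) = 150*(-34) = -5100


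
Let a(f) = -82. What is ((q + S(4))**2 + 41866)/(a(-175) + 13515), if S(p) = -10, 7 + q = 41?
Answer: 42442/13433 ≈ 3.1595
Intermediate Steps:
q = 34 (q = -7 + 41 = 34)
((q + S(4))**2 + 41866)/(a(-175) + 13515) = ((34 - 10)**2 + 41866)/(-82 + 13515) = (24**2 + 41866)/13433 = (576 + 41866)*(1/13433) = 42442*(1/13433) = 42442/13433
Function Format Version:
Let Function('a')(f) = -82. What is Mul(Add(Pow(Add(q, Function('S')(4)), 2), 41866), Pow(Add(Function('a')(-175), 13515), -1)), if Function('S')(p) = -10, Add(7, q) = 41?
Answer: Rational(42442, 13433) ≈ 3.1595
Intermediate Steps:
q = 34 (q = Add(-7, 41) = 34)
Mul(Add(Pow(Add(q, Function('S')(4)), 2), 41866), Pow(Add(Function('a')(-175), 13515), -1)) = Mul(Add(Pow(Add(34, -10), 2), 41866), Pow(Add(-82, 13515), -1)) = Mul(Add(Pow(24, 2), 41866), Pow(13433, -1)) = Mul(Add(576, 41866), Rational(1, 13433)) = Mul(42442, Rational(1, 13433)) = Rational(42442, 13433)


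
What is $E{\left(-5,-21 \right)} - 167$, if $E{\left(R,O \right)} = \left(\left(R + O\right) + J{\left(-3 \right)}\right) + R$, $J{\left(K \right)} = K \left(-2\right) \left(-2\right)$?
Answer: $-210$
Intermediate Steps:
$J{\left(K \right)} = 4 K$ ($J{\left(K \right)} = - 2 K \left(-2\right) = 4 K$)
$E{\left(R,O \right)} = -12 + O + 2 R$ ($E{\left(R,O \right)} = \left(\left(R + O\right) + 4 \left(-3\right)\right) + R = \left(\left(O + R\right) - 12\right) + R = \left(-12 + O + R\right) + R = -12 + O + 2 R$)
$E{\left(-5,-21 \right)} - 167 = \left(-12 - 21 + 2 \left(-5\right)\right) - 167 = \left(-12 - 21 - 10\right) - 167 = -43 - 167 = -210$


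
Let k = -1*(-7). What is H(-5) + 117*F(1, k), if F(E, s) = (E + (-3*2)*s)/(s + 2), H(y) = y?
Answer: -538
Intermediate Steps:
k = 7
F(E, s) = (E - 6*s)/(2 + s)
H(-5) + 117*F(1, k) = -5 + 117*((1 - 6*7)/(2 + 7)) = -5 + 117*((1 - 42)/9) = -5 + 117*((⅑)*(-41)) = -5 + 117*(-41/9) = -5 - 533 = -538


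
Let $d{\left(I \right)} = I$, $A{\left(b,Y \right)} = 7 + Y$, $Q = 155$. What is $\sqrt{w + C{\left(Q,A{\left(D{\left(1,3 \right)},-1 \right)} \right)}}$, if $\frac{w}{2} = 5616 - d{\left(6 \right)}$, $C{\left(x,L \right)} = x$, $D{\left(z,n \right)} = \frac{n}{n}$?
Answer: $5 \sqrt{455} \approx 106.65$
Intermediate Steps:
$D{\left(z,n \right)} = 1$
$w = 11220$ ($w = 2 \left(5616 - 6\right) = 2 \cdot 5610 = 11220$)
$\sqrt{w + C{\left(Q,A{\left(D{\left(1,3 \right)},-1 \right)} \right)}} = \sqrt{11220 + 155} = \sqrt{11375} = 5 \sqrt{455}$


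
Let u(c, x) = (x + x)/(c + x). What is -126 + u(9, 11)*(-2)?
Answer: -641/5 ≈ -128.20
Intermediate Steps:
u(c, x) = 2*x/(c + x) (u(c, x) = (2*x)/(c + x) = 2*x/(c + x))
-126 + u(9, 11)*(-2) = -126 + (2*11/(9 + 11))*(-2) = -126 + (2*11/20)*(-2) = -126 + (2*11*(1/20))*(-2) = -126 + (11/10)*(-2) = -126 - 11/5 = -641/5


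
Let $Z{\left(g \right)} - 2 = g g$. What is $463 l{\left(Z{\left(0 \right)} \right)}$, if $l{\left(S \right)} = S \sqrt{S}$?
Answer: $926 \sqrt{2} \approx 1309.6$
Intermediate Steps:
$Z{\left(g \right)} = 2 + g^{2}$ ($Z{\left(g \right)} = 2 + g g = 2 + g^{2}$)
$l{\left(S \right)} = S^{\frac{3}{2}}$
$463 l{\left(Z{\left(0 \right)} \right)} = 463 \left(2 + 0^{2}\right)^{\frac{3}{2}} = 463 \left(2 + 0\right)^{\frac{3}{2}} = 463 \cdot 2^{\frac{3}{2}} = 463 \cdot 2 \sqrt{2} = 926 \sqrt{2}$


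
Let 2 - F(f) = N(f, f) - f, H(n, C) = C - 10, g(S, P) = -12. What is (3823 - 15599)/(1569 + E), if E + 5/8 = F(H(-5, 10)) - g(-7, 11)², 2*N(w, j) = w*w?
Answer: -94208/11411 ≈ -8.2559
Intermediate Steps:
N(w, j) = w²/2 (N(w, j) = (w*w)/2 = w²/2)
H(n, C) = -10 + C
F(f) = 2 + f - f²/2 (F(f) = 2 - (f²/2 - f) = 2 + (f - f²/2) = 2 + f - f²/2)
E = -1141/8 (E = -5/8 + ((2 + (-10 + 10) - (-10 + 10)²/2) - 1*(-12)²) = -5/8 + ((2 + 0 - ½*0²) - 1*144) = -5/8 + ((2 + 0 - ½*0) - 144) = -5/8 + ((2 + 0 + 0) - 144) = -5/8 + (2 - 144) = -5/8 - 142 = -1141/8 ≈ -142.63)
(3823 - 15599)/(1569 + E) = (3823 - 15599)/(1569 - 1141/8) = -11776/11411/8 = -11776*8/11411 = -94208/11411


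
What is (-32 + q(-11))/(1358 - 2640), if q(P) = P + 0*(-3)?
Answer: 43/1282 ≈ 0.033541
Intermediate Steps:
q(P) = P (q(P) = P + 0 = P)
(-32 + q(-11))/(1358 - 2640) = (-32 - 11)/(1358 - 2640) = -43/(-1282) = -43*(-1/1282) = 43/1282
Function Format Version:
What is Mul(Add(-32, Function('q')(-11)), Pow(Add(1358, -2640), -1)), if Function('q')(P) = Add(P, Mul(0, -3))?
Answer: Rational(43, 1282) ≈ 0.033541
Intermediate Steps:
Function('q')(P) = P (Function('q')(P) = Add(P, 0) = P)
Mul(Add(-32, Function('q')(-11)), Pow(Add(1358, -2640), -1)) = Mul(Add(-32, -11), Pow(Add(1358, -2640), -1)) = Mul(-43, Pow(-1282, -1)) = Mul(-43, Rational(-1, 1282)) = Rational(43, 1282)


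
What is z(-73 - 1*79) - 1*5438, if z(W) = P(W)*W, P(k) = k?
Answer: 17666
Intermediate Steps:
z(W) = W² (z(W) = W*W = W²)
z(-73 - 1*79) - 1*5438 = (-73 - 1*79)² - 1*5438 = (-73 - 79)² - 5438 = (-152)² - 5438 = 23104 - 5438 = 17666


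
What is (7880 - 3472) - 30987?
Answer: -26579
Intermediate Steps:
(7880 - 3472) - 30987 = 4408 - 30987 = -26579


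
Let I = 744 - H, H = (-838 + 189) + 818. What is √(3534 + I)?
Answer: √4109 ≈ 64.101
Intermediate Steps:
H = 169 (H = -649 + 818 = 169)
I = 575 (I = 744 - 1*169 = 744 - 169 = 575)
√(3534 + I) = √(3534 + 575) = √4109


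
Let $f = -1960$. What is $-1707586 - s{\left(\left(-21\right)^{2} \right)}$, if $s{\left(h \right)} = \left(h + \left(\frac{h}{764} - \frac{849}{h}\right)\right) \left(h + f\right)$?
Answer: $- \frac{2383117379}{2292} \approx -1.0398 \cdot 10^{6}$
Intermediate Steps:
$s{\left(h \right)} = \left(-1960 + h\right) \left(- \frac{849}{h} + \frac{765 h}{764}\right)$ ($s{\left(h \right)} = \left(h + \left(\frac{h}{764} - \frac{849}{h}\right)\right) \left(h - 1960\right) = \left(h + \left(h \frac{1}{764} - \frac{849}{h}\right)\right) \left(-1960 + h\right) = \left(h + \left(\frac{h}{764} - \frac{849}{h}\right)\right) \left(-1960 + h\right) = \left(h + \left(- \frac{849}{h} + \frac{h}{764}\right)\right) \left(-1960 + h\right) = \left(- \frac{849}{h} + \frac{765 h}{764}\right) \left(-1960 + h\right) = \left(-1960 + h\right) \left(- \frac{849}{h} + \frac{765 h}{764}\right)$)
$-1707586 - s{\left(\left(-21\right)^{2} \right)} = -1707586 - \left(-849 + \frac{1664040}{\left(-21\right)^{2}} - \frac{374850 \left(-21\right)^{2}}{191} + \frac{765 \left(\left(-21\right)^{2}\right)^{2}}{764}\right) = -1707586 - \left(-849 + \frac{1664040}{441} - \frac{165308850}{191} + \frac{765 \cdot 441^{2}}{764}\right) = -1707586 - \left(-849 + 1664040 \cdot \frac{1}{441} - \frac{165308850}{191} + \frac{765}{764} \cdot 194481\right) = -1707586 - \left(-849 + \frac{11320}{3} - \frac{165308850}{191} + \frac{148777965}{764}\right) = -1707586 - - \frac{1530669733}{2292} = -1707586 + \frac{1530669733}{2292} = - \frac{2383117379}{2292}$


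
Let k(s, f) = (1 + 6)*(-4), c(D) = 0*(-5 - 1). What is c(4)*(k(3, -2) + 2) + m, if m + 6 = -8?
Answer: -14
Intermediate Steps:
c(D) = 0 (c(D) = 0*(-6) = 0)
m = -14 (m = -6 - 8 = -14)
k(s, f) = -28 (k(s, f) = 7*(-4) = -28)
c(4)*(k(3, -2) + 2) + m = 0*(-28 + 2) - 14 = 0*(-26) - 14 = 0 - 14 = -14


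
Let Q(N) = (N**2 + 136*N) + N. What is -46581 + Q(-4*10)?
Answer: -50461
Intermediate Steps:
Q(N) = N**2 + 137*N
-46581 + Q(-4*10) = -46581 + (-4*10)*(137 - 4*10) = -46581 - 40*(137 - 40) = -46581 - 40*97 = -46581 - 3880 = -50461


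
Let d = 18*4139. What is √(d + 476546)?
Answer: 2*√137762 ≈ 742.33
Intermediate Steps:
d = 74502
√(d + 476546) = √(74502 + 476546) = √551048 = 2*√137762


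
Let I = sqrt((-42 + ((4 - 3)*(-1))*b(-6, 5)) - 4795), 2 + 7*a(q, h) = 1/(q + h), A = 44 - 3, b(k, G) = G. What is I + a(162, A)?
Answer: -405/1421 + 3*I*sqrt(538) ≈ -0.28501 + 69.584*I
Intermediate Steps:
A = 41
a(q, h) = -2/7 + 1/(7*(h + q)) (a(q, h) = -2/7 + 1/(7*(q + h)) = -2/7 + 1/(7*(h + q)))
I = 3*I*sqrt(538) (I = sqrt((-42 + ((4 - 3)*(-1))*5) - 4795) = sqrt((-42 + (1*(-1))*5) - 4795) = sqrt((-42 - 1*5) - 4795) = sqrt((-42 - 5) - 4795) = sqrt(-47 - 4795) = sqrt(-4842) = 3*I*sqrt(538) ≈ 69.584*I)
I + a(162, A) = 3*I*sqrt(538) + (1 - 2*41 - 2*162)/(7*(41 + 162)) = 3*I*sqrt(538) + (1/7)*(1 - 82 - 324)/203 = 3*I*sqrt(538) + (1/7)*(1/203)*(-405) = 3*I*sqrt(538) - 405/1421 = -405/1421 + 3*I*sqrt(538)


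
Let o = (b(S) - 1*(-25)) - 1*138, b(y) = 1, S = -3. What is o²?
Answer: 12544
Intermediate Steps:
o = -112 (o = (1 - 1*(-25)) - 1*138 = (1 + 25) - 138 = 26 - 138 = -112)
o² = (-112)² = 12544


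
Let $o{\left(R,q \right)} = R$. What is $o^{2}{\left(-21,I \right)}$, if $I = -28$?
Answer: $441$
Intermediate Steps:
$o^{2}{\left(-21,I \right)} = \left(-21\right)^{2} = 441$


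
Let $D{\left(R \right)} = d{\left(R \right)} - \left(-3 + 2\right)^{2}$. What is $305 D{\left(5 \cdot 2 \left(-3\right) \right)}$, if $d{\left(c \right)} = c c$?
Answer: $274195$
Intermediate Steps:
$d{\left(c \right)} = c^{2}$
$D{\left(R \right)} = -1 + R^{2}$ ($D{\left(R \right)} = R^{2} - \left(-3 + 2\right)^{2} = R^{2} - \left(-1\right)^{2} = R^{2} - 1 = -1 + R^{2}$)
$305 D{\left(5 \cdot 2 \left(-3\right) \right)} = 305 \left(-1 + \left(5 \cdot 2 \left(-3\right)\right)^{2}\right) = 305 \left(-1 + \left(5 \left(-6\right)\right)^{2}\right) = 305 \left(-1 + \left(-30\right)^{2}\right) = 305 \left(-1 + 900\right) = 305 \cdot 899 = 274195$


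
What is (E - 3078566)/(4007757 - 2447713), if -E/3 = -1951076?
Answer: 1387331/780022 ≈ 1.7786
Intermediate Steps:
E = 5853228 (E = -3*(-1951076) = 5853228)
(E - 3078566)/(4007757 - 2447713) = (5853228 - 3078566)/(4007757 - 2447713) = 2774662/1560044 = 2774662*(1/1560044) = 1387331/780022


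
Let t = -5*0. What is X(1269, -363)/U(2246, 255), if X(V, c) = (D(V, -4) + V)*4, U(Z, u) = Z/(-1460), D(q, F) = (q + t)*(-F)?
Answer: -18527400/1123 ≈ -16498.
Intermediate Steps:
t = 0
D(q, F) = -F*q (D(q, F) = (q + 0)*(-F) = q*(-F) = -F*q)
U(Z, u) = -Z/1460 (U(Z, u) = Z*(-1/1460) = -Z/1460)
X(V, c) = 20*V (X(V, c) = (-1*(-4)*V + V)*4 = (4*V + V)*4 = (5*V)*4 = 20*V)
X(1269, -363)/U(2246, 255) = (20*1269)/((-1/1460*2246)) = 25380/(-1123/730) = 25380*(-730/1123) = -18527400/1123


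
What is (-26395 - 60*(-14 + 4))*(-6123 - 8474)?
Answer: 376529615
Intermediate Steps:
(-26395 - 60*(-14 + 4))*(-6123 - 8474) = (-26395 - 60*(-10))*(-14597) = (-26395 + 600)*(-14597) = -25795*(-14597) = 376529615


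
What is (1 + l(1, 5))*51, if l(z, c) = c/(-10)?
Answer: 51/2 ≈ 25.500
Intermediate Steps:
l(z, c) = -c/10 (l(z, c) = c*(-⅒) = -c/10)
(1 + l(1, 5))*51 = (1 - ⅒*5)*51 = (1 - ½)*51 = (½)*51 = 51/2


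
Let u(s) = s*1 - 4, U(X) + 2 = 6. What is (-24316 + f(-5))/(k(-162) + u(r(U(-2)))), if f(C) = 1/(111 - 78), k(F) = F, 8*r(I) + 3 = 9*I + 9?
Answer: 3209708/21219 ≈ 151.27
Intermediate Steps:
U(X) = 4 (U(X) = -2 + 6 = 4)
r(I) = ¾ + 9*I/8 (r(I) = -3/8 + (9*I + 9)/8 = -3/8 + (9 + 9*I)/8 = -3/8 + (9/8 + 9*I/8) = ¾ + 9*I/8)
f(C) = 1/33
u(s) = -4 + s (u(s) = s - 4 = -4 + s)
(-24316 + f(-5))/(k(-162) + u(r(U(-2)))) = (-24316 + 1/33)/(-162 + (-4 + (¾ + (9/8)*4))) = -802427/(33*(-162 + (-4 + (¾ + 9/2)))) = -802427/(33*(-162 + (-4 + 21/4))) = -802427/(33*(-162 + 5/4)) = -802427/(33*(-643/4)) = -802427/33*(-4/643) = 3209708/21219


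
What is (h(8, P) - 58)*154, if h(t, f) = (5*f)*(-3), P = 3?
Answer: -15862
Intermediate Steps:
h(t, f) = -15*f
(h(8, P) - 58)*154 = (-15*3 - 58)*154 = (-45 - 58)*154 = -103*154 = -15862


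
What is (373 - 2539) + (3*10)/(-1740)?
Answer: -125629/58 ≈ -2166.0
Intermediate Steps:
(373 - 2539) + (3*10)/(-1740) = -2166 + 30*(-1/1740) = -2166 - 1/58 = -125629/58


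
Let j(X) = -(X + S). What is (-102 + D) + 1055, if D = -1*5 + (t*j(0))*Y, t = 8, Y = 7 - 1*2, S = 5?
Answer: 748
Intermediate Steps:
Y = 5 (Y = 7 - 2 = 5)
j(X) = -5 - X (j(X) = -(X + 5) = -(5 + X) = -5 - X)
D = -205 (D = -1*5 + (8*(-5 - 1*0))*5 = -5 + (8*(-5 + 0))*5 = -5 + (8*(-5))*5 = -5 - 40*5 = -5 - 200 = -205)
(-102 + D) + 1055 = (-102 - 205) + 1055 = -307 + 1055 = 748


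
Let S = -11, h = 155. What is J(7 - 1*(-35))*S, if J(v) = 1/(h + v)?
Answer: -11/197 ≈ -0.055838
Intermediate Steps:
J(v) = 1/(155 + v)
J(7 - 1*(-35))*S = -11/(155 + (7 - 1*(-35))) = -11/(155 + (7 + 35)) = -11/(155 + 42) = -11/197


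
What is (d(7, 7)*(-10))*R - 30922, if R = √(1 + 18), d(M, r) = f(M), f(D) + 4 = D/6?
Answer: -30922 + 85*√19/3 ≈ -30799.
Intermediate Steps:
f(D) = -4 + D/6
d(M, r) = -4 + M/6
R = √19 ≈ 4.3589
(d(7, 7)*(-10))*R - 30922 = ((-4 + (⅙)*7)*(-10))*√19 - 30922 = ((-4 + 7/6)*(-10))*√19 - 30922 = (-17/6*(-10))*√19 - 30922 = 85*√19/3 - 30922 = -30922 + 85*√19/3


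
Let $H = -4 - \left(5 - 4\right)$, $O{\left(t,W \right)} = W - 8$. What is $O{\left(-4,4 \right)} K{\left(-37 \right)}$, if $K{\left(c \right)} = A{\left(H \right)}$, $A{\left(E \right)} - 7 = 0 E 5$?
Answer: $-28$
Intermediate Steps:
$O{\left(t,W \right)} = -8 + W$ ($O{\left(t,W \right)} = W - 8 = -8 + W$)
$H = -5$ ($H = -4 - 1 = -5$)
$A{\left(E \right)} = 7$ ($A{\left(E \right)} = 7 + 0 E 5 = 7 + 0 \cdot 5 = 7 + 0 = 7$)
$K{\left(c \right)} = 7$
$O{\left(-4,4 \right)} K{\left(-37 \right)} = \left(-8 + 4\right) 7 = \left(-4\right) 7 = -28$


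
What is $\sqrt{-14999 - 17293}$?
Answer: $6 i \sqrt{897} \approx 179.7 i$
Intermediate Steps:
$\sqrt{-14999 - 17293} = \sqrt{-32292} = 6 i \sqrt{897}$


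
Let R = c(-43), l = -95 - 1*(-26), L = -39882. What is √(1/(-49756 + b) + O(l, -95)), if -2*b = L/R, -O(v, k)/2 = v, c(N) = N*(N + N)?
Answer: 2*√1167749322908835209/183977747 ≈ 11.747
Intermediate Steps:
l = -69 (l = -95 + 26 = -69)
c(N) = 2*N² (c(N) = N*(2*N) = 2*N²)
R = 3698 (R = 2*(-43)² = 2*1849 = 3698)
O(v, k) = -2*v
b = 19941/3698 (b = -(-19941)/3698 = -½*(-19941/1849) = 19941/3698 ≈ 5.3924)
√(1/(-49756 + b) + O(l, -95)) = √(1/(-49756 + 19941/3698) - 2*(-69)) = √(1/(-183977747/3698) + 138) = √(-3698/183977747 + 138) = √(25388925388/183977747) = 2*√1167749322908835209/183977747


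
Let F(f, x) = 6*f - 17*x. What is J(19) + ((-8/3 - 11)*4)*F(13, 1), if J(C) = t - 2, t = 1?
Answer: -10007/3 ≈ -3335.7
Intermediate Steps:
F(f, x) = -17*x + 6*f
J(C) = -1 (J(C) = 1 - 2 = -1)
J(19) + ((-8/3 - 11)*4)*F(13, 1) = -1 + ((-8/3 - 11)*4)*(-17*1 + 6*13) = -1 + ((-8*1/3 - 11)*4)*(-17 + 78) = -1 + ((-8/3 - 11)*4)*61 = -1 - 41/3*4*61 = -1 - 164/3*61 = -1 - 10004/3 = -10007/3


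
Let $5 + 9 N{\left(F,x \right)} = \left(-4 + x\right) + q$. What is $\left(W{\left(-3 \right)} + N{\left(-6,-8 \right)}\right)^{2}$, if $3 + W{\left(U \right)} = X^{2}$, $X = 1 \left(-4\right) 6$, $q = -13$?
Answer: $\frac{2920681}{9} \approx 3.2452 \cdot 10^{5}$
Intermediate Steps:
$N{\left(F,x \right)} = - \frac{22}{9} + \frac{x}{9}$ ($N{\left(F,x \right)} = - \frac{5}{9} + \frac{\left(-4 + x\right) - 13}{9} = - \frac{5}{9} + \frac{-17 + x}{9} = - \frac{5}{9} + \left(- \frac{17}{9} + \frac{x}{9}\right) = - \frac{22}{9} + \frac{x}{9}$)
$X = -24$ ($X = \left(-4\right) 6 = -24$)
$W{\left(U \right)} = 573$ ($W{\left(U \right)} = -3 + \left(-24\right)^{2} = -3 + 576 = 573$)
$\left(W{\left(-3 \right)} + N{\left(-6,-8 \right)}\right)^{2} = \left(573 + \left(- \frac{22}{9} + \frac{1}{9} \left(-8\right)\right)\right)^{2} = \left(573 - \frac{10}{3}\right)^{2} = \left(\frac{1709}{3}\right)^{2} = \frac{2920681}{9}$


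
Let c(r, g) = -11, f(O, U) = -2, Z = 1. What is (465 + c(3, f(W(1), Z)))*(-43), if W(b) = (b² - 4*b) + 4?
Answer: -19522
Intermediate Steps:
W(b) = 4 + b² - 4*b
(465 + c(3, f(W(1), Z)))*(-43) = (465 - 11)*(-43) = 454*(-43) = -19522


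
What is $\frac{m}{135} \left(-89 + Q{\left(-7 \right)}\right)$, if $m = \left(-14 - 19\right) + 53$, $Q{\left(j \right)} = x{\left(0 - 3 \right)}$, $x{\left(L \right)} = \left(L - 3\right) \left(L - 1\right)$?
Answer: $- \frac{260}{27} \approx -9.6296$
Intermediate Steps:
$x{\left(L \right)} = \left(-1 + L\right) \left(-3 + L\right)$ ($x{\left(L \right)} = \left(-3 + L\right) \left(-1 + L\right) = \left(-1 + L\right) \left(-3 + L\right)$)
$Q{\left(j \right)} = 24$ ($Q{\left(j \right)} = 3 + \left(0 - 3\right)^{2} - 4 \left(0 - 3\right) = 3 + \left(-3\right)^{2} - -12 = 3 + 9 + 12 = 24$)
$m = 20$ ($m = -33 + 53 = 20$)
$\frac{m}{135} \left(-89 + Q{\left(-7 \right)}\right) = \frac{20}{135} \left(-89 + 24\right) = 20 \cdot \frac{1}{135} \left(-65\right) = \frac{4}{27} \left(-65\right) = - \frac{260}{27}$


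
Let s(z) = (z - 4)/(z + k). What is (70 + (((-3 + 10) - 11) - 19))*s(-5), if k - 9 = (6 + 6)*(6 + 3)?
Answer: -423/112 ≈ -3.7768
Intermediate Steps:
k = 117 (k = 9 + (6 + 6)*(6 + 3) = 9 + 12*9 = 9 + 108 = 117)
s(z) = (-4 + z)/(117 + z) (s(z) = (z - 4)/(z + 117) = (-4 + z)/(117 + z))
(70 + (((-3 + 10) - 11) - 19))*s(-5) = (70 + (((-3 + 10) - 11) - 19))*((-4 - 5)/(117 - 5)) = (70 + ((7 - 11) - 19))*(-9/112) = (70 + (-4 - 19))*((1/112)*(-9)) = (70 - 23)*(-9/112) = 47*(-9/112) = -423/112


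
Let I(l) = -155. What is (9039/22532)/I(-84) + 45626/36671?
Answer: 1213858861/977648860 ≈ 1.2416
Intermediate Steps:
(9039/22532)/I(-84) + 45626/36671 = (9039/22532)/(-155) + 45626/36671 = (9039*(1/22532))*(-1/155) + 45626*(1/36671) = (69/172)*(-1/155) + 45626/36671 = -69/26660 + 45626/36671 = 1213858861/977648860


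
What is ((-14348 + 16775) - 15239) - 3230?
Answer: -16042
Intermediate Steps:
((-14348 + 16775) - 15239) - 3230 = (2427 - 15239) - 3230 = -12812 - 3230 = -16042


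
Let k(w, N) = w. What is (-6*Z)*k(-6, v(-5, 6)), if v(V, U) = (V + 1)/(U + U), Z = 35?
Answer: 1260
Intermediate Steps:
v(V, U) = (1 + V)/(2*U) (v(V, U) = (1 + V)/((2*U)) = (1 + V)*(1/(2*U)) = (1 + V)/(2*U))
(-6*Z)*k(-6, v(-5, 6)) = -6*35*(-6) = -210*(-6) = 1260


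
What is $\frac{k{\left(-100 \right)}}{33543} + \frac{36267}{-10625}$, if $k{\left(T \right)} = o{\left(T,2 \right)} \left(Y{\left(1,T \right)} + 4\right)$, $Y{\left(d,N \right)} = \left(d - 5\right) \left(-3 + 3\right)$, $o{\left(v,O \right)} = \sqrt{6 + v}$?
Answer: $- \frac{36267}{10625} + \frac{4 i \sqrt{94}}{33543} \approx -3.4134 + 0.0011562 i$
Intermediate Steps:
$Y{\left(d,N \right)} = 0$ ($Y{\left(d,N \right)} = \left(-5 + d\right) 0 = 0$)
$k{\left(T \right)} = 4 \sqrt{6 + T}$ ($k{\left(T \right)} = \sqrt{6 + T} \left(0 + 4\right) = \sqrt{6 + T} 4 = 4 \sqrt{6 + T}$)
$\frac{k{\left(-100 \right)}}{33543} + \frac{36267}{-10625} = \frac{4 \sqrt{6 - 100}}{33543} + \frac{36267}{-10625} = 4 \sqrt{-94} \cdot \frac{1}{33543} + 36267 \left(- \frac{1}{10625}\right) = 4 i \sqrt{94} \cdot \frac{1}{33543} - \frac{36267}{10625} = \frac{4 i \sqrt{94}}{33543} - \frac{36267}{10625} = - \frac{36267}{10625} + \frac{4 i \sqrt{94}}{33543}$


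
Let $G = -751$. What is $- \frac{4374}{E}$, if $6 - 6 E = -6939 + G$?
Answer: $- \frac{6561}{1924} \approx -3.4101$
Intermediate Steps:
$E = \frac{3848}{3}$ ($E = 1 - \frac{-6939 - 751}{6} = 1 - - \frac{3845}{3} = 1 + \frac{3845}{3} = \frac{3848}{3} \approx 1282.7$)
$- \frac{4374}{E} = - \frac{4374}{\frac{3848}{3}} = \left(-4374\right) \frac{3}{3848} = - \frac{6561}{1924}$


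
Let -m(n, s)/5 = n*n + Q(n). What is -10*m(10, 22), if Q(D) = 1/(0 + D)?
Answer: 5005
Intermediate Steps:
Q(D) = 1/D
m(n, s) = -5/n - 5*n² (m(n, s) = -5*(n*n + 1/n) = -5*(n² + 1/n) = -5*(1/n + n²) = -5/n - 5*n²)
-10*m(10, 22) = -50*(-1 - 1*10³)/10 = -50*(-1 - 1*1000)/10 = -50*(-1 - 1000)/10 = -50*(-1001)/10 = -10*(-1001/2) = 5005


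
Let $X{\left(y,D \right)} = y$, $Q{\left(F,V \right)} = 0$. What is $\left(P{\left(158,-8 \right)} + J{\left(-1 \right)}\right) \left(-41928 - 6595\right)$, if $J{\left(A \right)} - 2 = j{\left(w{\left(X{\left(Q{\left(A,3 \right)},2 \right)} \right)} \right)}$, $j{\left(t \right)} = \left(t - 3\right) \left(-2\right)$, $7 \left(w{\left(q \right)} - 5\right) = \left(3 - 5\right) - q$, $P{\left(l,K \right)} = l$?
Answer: $- \frac{53181208}{7} \approx -7.5973 \cdot 10^{6}$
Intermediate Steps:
$w{\left(q \right)} = \frac{33}{7} - \frac{q}{7}$ ($w{\left(q \right)} = 5 + \frac{\left(3 - 5\right) - q}{7} = 5 + \frac{-2 - q}{7} = 5 - \left(\frac{2}{7} + \frac{q}{7}\right) = \frac{33}{7} - \frac{q}{7}$)
$j{\left(t \right)} = 6 - 2 t$ ($j{\left(t \right)} = \left(-3 + t\right) \left(-2\right) = 6 - 2 t$)
$J{\left(A \right)} = - \frac{10}{7}$ ($J{\left(A \right)} = 2 + \left(6 - 2 \left(\frac{33}{7} - 0\right)\right) = 2 + \left(6 - 2 \left(\frac{33}{7} + 0\right)\right) = 2 + \left(6 - \frac{66}{7}\right) = 2 - \frac{24}{7} = - \frac{10}{7}$)
$\left(P{\left(158,-8 \right)} + J{\left(-1 \right)}\right) \left(-41928 - 6595\right) = \left(158 - \frac{10}{7}\right) \left(-41928 - 6595\right) = \frac{1096}{7} \left(-48523\right) = - \frac{53181208}{7}$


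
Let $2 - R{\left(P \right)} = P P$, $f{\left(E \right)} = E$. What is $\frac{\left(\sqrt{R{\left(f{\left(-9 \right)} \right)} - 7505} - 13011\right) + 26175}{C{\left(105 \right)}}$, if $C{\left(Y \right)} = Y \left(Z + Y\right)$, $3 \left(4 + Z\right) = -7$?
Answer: $\frac{3291}{2590} + \frac{i \sqrt{474}}{2590} \approx 1.2707 + 0.008406 i$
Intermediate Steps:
$Z = - \frac{19}{3}$ ($Z = -4 + \frac{1}{3} \left(-7\right) = -4 - \frac{7}{3} = - \frac{19}{3} \approx -6.3333$)
$C{\left(Y \right)} = Y \left(- \frac{19}{3} + Y\right)$
$R{\left(P \right)} = 2 - P^{2}$ ($R{\left(P \right)} = 2 - P P = 2 - P^{2}$)
$\frac{\left(\sqrt{R{\left(f{\left(-9 \right)} \right)} - 7505} - 13011\right) + 26175}{C{\left(105 \right)}} = \frac{\left(\sqrt{\left(2 - \left(-9\right)^{2}\right) - 7505} - 13011\right) + 26175}{\frac{1}{3} \cdot 105 \left(-19 + 3 \cdot 105\right)} = \frac{\left(\sqrt{\left(2 - 81\right) - 7505} - 13011\right) + 26175}{\frac{1}{3} \cdot 105 \left(-19 + 315\right)} = \frac{\left(\sqrt{\left(2 - 81\right) - 7505} - 13011\right) + 26175}{\frac{1}{3} \cdot 105 \cdot 296} = \frac{\left(\sqrt{-79 - 7505} - 13011\right) + 26175}{10360} = \left(\left(\sqrt{-7584} - 13011\right) + 26175\right) \frac{1}{10360} = \left(\left(4 i \sqrt{474} - 13011\right) + 26175\right) \frac{1}{10360} = \left(\left(-13011 + 4 i \sqrt{474}\right) + 26175\right) \frac{1}{10360} = \left(13164 + 4 i \sqrt{474}\right) \frac{1}{10360} = \frac{3291}{2590} + \frac{i \sqrt{474}}{2590}$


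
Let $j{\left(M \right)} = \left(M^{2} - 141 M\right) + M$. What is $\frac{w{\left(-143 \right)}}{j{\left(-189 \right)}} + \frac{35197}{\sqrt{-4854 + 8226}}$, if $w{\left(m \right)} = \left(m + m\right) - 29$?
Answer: $- \frac{5}{987} + \frac{35197 \sqrt{843}}{1686} \approx 606.12$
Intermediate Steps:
$w{\left(m \right)} = -29 + 2 m$ ($w{\left(m \right)} = 2 m - 29 = -29 + 2 m$)
$j{\left(M \right)} = M^{2} - 140 M$
$\frac{w{\left(-143 \right)}}{j{\left(-189 \right)}} + \frac{35197}{\sqrt{-4854 + 8226}} = \frac{-29 + 2 \left(-143\right)}{\left(-189\right) \left(-140 - 189\right)} + \frac{35197}{\sqrt{-4854 + 8226}} = \frac{-29 - 286}{\left(-189\right) \left(-329\right)} + \frac{35197}{\sqrt{3372}} = - \frac{315}{62181} + \frac{35197}{2 \sqrt{843}} = \left(-315\right) \frac{1}{62181} + 35197 \frac{\sqrt{843}}{1686} = - \frac{5}{987} + \frac{35197 \sqrt{843}}{1686}$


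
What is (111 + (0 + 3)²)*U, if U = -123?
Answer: -14760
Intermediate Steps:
(111 + (0 + 3)²)*U = (111 + (0 + 3)²)*(-123) = (111 + 3²)*(-123) = (111 + 9)*(-123) = 120*(-123) = -14760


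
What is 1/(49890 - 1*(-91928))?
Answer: 1/141818 ≈ 7.0513e-6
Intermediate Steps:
1/(49890 - 1*(-91928)) = 1/(49890 + 91928) = 1/141818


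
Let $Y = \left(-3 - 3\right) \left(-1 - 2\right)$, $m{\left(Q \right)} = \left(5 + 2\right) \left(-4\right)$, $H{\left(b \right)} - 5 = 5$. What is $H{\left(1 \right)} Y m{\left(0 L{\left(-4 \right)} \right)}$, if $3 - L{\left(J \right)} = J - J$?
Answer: $-5040$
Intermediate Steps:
$L{\left(J \right)} = 3$ ($L{\left(J \right)} = 3 - \left(J - J\right) = 3 - 0 = 3 + 0 = 3$)
$H{\left(b \right)} = 10$ ($H{\left(b \right)} = 5 + 5 = 10$)
$m{\left(Q \right)} = -28$ ($m{\left(Q \right)} = 7 \left(-4\right) = -28$)
$Y = 18$ ($Y = \left(-6\right) \left(-3\right) = 18$)
$H{\left(1 \right)} Y m{\left(0 L{\left(-4 \right)} \right)} = 10 \cdot 18 \left(-28\right) = 180 \left(-28\right) = -5040$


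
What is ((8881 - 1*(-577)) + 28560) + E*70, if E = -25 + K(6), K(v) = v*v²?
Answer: 51388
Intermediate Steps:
K(v) = v³
E = 191 (E = -25 + 6³ = -25 + 216 = 191)
((8881 - 1*(-577)) + 28560) + E*70 = ((8881 - 1*(-577)) + 28560) + 191*70 = ((8881 + 577) + 28560) + 13370 = (9458 + 28560) + 13370 = 38018 + 13370 = 51388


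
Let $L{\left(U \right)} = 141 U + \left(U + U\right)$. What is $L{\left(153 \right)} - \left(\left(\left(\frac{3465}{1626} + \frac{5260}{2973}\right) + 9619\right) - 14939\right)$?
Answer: $\frac{43821259099}{1611366} \approx 27195.0$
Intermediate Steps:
$L{\left(U \right)} = 143 U$ ($L{\left(U \right)} = 141 U + 2 U = 143 U$)
$L{\left(153 \right)} - \left(\left(\left(\frac{3465}{1626} + \frac{5260}{2973}\right) + 9619\right) - 14939\right) = 143 \cdot 153 - \left(\left(\left(\frac{3465}{1626} + \frac{5260}{2973}\right) + 9619\right) - 14939\right) = 21879 - \left(\left(\left(3465 \cdot \frac{1}{1626} + 5260 \cdot \frac{1}{2973}\right) + 9619\right) - 14939\right) = 21879 - \left(\left(\left(\frac{1155}{542} + \frac{5260}{2973}\right) + 9619\right) - 14939\right) = 21879 - \left(\left(\frac{6284735}{1611366} + 9619\right) - 14939\right) = 21879 - \left(\frac{15506014289}{1611366} - 14939\right) = 21879 - - \frac{8566182385}{1611366} = 21879 + \frac{8566182385}{1611366} = \frac{43821259099}{1611366}$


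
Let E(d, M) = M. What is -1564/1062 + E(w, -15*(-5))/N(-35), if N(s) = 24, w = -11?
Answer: 7019/4248 ≈ 1.6523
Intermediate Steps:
-1564/1062 + E(w, -15*(-5))/N(-35) = -1564/1062 - 15*(-5)/24 = -1564*1/1062 + 75*(1/24) = -782/531 + 25/8 = 7019/4248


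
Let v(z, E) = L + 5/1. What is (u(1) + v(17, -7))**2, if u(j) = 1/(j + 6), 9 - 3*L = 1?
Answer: 26896/441 ≈ 60.989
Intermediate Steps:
L = 8/3 (L = 3 - 1/3*1 = 3 - 1/3 = 8/3 ≈ 2.6667)
u(j) = 1/(6 + j)
v(z, E) = 23/3 (v(z, E) = 8/3 + 5/1 = 8/3 + 5*1 = 8/3 + 5 = 23/3)
(u(1) + v(17, -7))**2 = (1/(6 + 1) + 23/3)**2 = (1/7 + 23/3)**2 = (164/21)**2 = 26896/441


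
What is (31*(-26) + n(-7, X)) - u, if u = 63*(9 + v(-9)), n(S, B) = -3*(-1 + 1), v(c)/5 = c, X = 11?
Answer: 1462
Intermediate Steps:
v(c) = 5*c
n(S, B) = 0 (n(S, B) = -3*0 = 0)
u = -2268 (u = 63*(9 + 5*(-9)) = 63*(9 - 45) = 63*(-36) = -2268)
(31*(-26) + n(-7, X)) - u = (31*(-26) + 0) - 1*(-2268) = (-806 + 0) + 2268 = -806 + 2268 = 1462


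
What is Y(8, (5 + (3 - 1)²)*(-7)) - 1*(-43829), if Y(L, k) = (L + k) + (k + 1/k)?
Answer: 2753792/63 ≈ 43711.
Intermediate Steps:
Y(L, k) = L + 1/k + 2*k
Y(8, (5 + (3 - 1)²)*(-7)) - 1*(-43829) = (8 + 1/((5 + (3 - 1)²)*(-7)) + 2*((5 + (3 - 1)²)*(-7))) - 1*(-43829) = (8 + 1/((5 + 2²)*(-7)) + 2*((5 + 2²)*(-7))) + 43829 = (8 + 1/((5 + 4)*(-7)) + 2*((5 + 4)*(-7))) + 43829 = (8 + 1/(9*(-7)) + 2*(9*(-7))) + 43829 = (8 + 1/(-63) + 2*(-63)) + 43829 = (8 - 1/63 - 126) + 43829 = -7435/63 + 43829 = 2753792/63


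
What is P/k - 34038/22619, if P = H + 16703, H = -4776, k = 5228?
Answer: 91826149/118252132 ≈ 0.77653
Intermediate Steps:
P = 11927 (P = -4776 + 16703 = 11927)
P/k - 34038/22619 = 11927/5228 - 34038/22619 = 91826149/118252132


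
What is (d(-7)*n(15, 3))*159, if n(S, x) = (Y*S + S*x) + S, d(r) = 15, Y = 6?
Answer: 357750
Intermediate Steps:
n(S, x) = 7*S + S*x (n(S, x) = (6*S + S*x) + S = 7*S + S*x)
(d(-7)*n(15, 3))*159 = (15*(15*(7 + 3)))*159 = (15*(15*10))*159 = (15*150)*159 = 2250*159 = 357750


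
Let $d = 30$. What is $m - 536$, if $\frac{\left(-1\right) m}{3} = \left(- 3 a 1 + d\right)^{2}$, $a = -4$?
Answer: $-5828$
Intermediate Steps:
$m = -5292$ ($m = - 3 \left(\left(-3\right) \left(-4\right) 1 + 30\right)^{2} = - 3 \left(12 \cdot 1 + 30\right)^{2} = - 3 \left(12 + 30\right)^{2} = - 3 \cdot 42^{2} = \left(-3\right) 1764 = -5292$)
$m - 536 = -5292 - 536 = -5828$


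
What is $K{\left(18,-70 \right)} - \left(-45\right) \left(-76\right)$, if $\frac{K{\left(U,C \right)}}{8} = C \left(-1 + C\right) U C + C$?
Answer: $-50101580$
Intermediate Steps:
$K{\left(U,C \right)} = 8 C + 8 U C^{2} \left(-1 + C\right)$ ($K{\left(U,C \right)} = 8 \left(C \left(-1 + C\right) U C + C\right) = 8 \left(C U \left(-1 + C\right) C + C\right) = 8 \left(U C^{2} \left(-1 + C\right) + C\right) = 8 \left(C + U C^{2} \left(-1 + C\right)\right) = 8 C + 8 U C^{2} \left(-1 + C\right)$)
$K{\left(18,-70 \right)} - \left(-45\right) \left(-76\right) = 8 \left(-70\right) \left(1 + 18 \left(-70\right)^{2} - \left(-70\right) 18\right) - \left(-45\right) \left(-76\right) = 8 \left(-70\right) \left(1 + 18 \cdot 4900 + 1260\right) - 3420 = 8 \left(-70\right) \left(1 + 88200 + 1260\right) - 3420 = 8 \left(-70\right) 89461 - 3420 = -50098160 - 3420 = -50101580$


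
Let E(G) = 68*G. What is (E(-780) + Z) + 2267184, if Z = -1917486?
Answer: 296658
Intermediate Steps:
(E(-780) + Z) + 2267184 = (68*(-780) - 1917486) + 2267184 = (-53040 - 1917486) + 2267184 = -1970526 + 2267184 = 296658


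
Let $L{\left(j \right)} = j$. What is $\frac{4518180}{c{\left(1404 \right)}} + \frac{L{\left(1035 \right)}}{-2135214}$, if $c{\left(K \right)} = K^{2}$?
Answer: $\frac{551282635}{240567444} \approx 2.2916$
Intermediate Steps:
$\frac{4518180}{c{\left(1404 \right)}} + \frac{L{\left(1035 \right)}}{-2135214} = \frac{4518180}{1404^{2}} + \frac{1035}{-2135214} = \frac{4518180}{1971216} + 1035 \left(- \frac{1}{2135214}\right) = 4518180 \cdot \frac{1}{1971216} - \frac{115}{237246} = \frac{13945}{6084} - \frac{115}{237246} = \frac{551282635}{240567444}$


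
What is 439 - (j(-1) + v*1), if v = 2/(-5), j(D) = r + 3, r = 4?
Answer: 2162/5 ≈ 432.40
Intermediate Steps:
j(D) = 7 (j(D) = 4 + 3 = 7)
v = -⅖ (v = 2*(-⅕) = -⅖ ≈ -0.40000)
439 - (j(-1) + v*1) = 439 - (7 - ⅖*1) = 439 - (7 - ⅖) = 439 - 1*33/5 = 439 - 33/5 = 2162/5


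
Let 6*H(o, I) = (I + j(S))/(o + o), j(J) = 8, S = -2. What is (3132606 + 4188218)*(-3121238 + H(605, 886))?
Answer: -13824270060966372/605 ≈ -2.2850e+13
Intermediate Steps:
H(o, I) = (8 + I)/(12*o) (H(o, I) = ((I + 8)/(o + o))/6 = ((8 + I)/((2*o)))/6 = ((8 + I)*(1/(2*o)))/6 = ((8 + I)/(2*o))/6 = (8 + I)/(12*o))
(3132606 + 4188218)*(-3121238 + H(605, 886)) = (3132606 + 4188218)*(-3121238 + (1/12)*(8 + 886)/605) = 7320824*(-3121238 + (1/12)*(1/605)*894) = 7320824*(-3121238 + 149/1210) = 7320824*(-3776697831/1210) = -13824270060966372/605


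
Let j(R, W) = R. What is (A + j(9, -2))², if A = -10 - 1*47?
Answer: 2304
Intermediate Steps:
A = -57 (A = -10 - 47 = -57)
(A + j(9, -2))² = (-57 + 9)² = (-48)² = 2304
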